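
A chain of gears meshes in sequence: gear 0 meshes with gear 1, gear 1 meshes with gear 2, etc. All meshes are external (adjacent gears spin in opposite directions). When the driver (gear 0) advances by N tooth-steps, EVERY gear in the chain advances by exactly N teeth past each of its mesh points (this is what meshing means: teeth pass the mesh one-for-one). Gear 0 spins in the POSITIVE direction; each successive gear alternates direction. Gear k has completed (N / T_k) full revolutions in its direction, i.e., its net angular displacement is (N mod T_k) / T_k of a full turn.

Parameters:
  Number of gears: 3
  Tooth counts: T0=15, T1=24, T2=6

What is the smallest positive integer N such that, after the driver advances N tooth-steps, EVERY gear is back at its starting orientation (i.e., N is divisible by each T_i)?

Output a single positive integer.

Answer: 120

Derivation:
Gear k returns to start when N is a multiple of T_k.
All gears at start simultaneously when N is a common multiple of [15, 24, 6]; the smallest such N is lcm(15, 24, 6).
Start: lcm = T0 = 15
Fold in T1=24: gcd(15, 24) = 3; lcm(15, 24) = 15 * 24 / 3 = 360 / 3 = 120
Fold in T2=6: gcd(120, 6) = 6; lcm(120, 6) = 120 * 6 / 6 = 720 / 6 = 120
Full cycle length = 120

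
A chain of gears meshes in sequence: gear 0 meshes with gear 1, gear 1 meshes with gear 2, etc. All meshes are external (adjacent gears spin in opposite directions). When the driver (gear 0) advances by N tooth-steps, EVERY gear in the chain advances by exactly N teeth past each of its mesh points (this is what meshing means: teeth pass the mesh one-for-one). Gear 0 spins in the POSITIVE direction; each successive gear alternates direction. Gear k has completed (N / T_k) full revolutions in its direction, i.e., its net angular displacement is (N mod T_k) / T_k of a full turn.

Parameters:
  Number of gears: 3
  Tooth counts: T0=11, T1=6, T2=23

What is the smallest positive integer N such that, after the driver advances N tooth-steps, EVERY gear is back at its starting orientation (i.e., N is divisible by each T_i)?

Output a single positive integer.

Answer: 1518

Derivation:
Gear k returns to start when N is a multiple of T_k.
All gears at start simultaneously when N is a common multiple of [11, 6, 23]; the smallest such N is lcm(11, 6, 23).
Start: lcm = T0 = 11
Fold in T1=6: gcd(11, 6) = 1; lcm(11, 6) = 11 * 6 / 1 = 66 / 1 = 66
Fold in T2=23: gcd(66, 23) = 1; lcm(66, 23) = 66 * 23 / 1 = 1518 / 1 = 1518
Full cycle length = 1518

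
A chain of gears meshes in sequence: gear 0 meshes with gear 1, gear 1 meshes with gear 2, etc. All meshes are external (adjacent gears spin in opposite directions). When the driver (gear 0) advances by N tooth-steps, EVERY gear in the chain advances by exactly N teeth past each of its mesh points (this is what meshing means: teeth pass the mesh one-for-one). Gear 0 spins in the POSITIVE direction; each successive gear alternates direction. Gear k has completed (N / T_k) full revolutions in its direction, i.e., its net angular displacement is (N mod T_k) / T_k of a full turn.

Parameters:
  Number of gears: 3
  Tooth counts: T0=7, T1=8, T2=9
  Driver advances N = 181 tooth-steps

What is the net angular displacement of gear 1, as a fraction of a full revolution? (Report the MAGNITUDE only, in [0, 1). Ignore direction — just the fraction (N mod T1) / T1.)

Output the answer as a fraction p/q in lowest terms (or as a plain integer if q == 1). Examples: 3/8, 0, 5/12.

Answer: 5/8

Derivation:
Chain of 3 gears, tooth counts: [7, 8, 9]
  gear 0: T0=7, direction=positive, advance = 181 mod 7 = 6 teeth = 6/7 turn
  gear 1: T1=8, direction=negative, advance = 181 mod 8 = 5 teeth = 5/8 turn
  gear 2: T2=9, direction=positive, advance = 181 mod 9 = 1 teeth = 1/9 turn
Gear 1: 181 mod 8 = 5
Fraction = 5 / 8 = 5/8 (gcd(5,8)=1) = 5/8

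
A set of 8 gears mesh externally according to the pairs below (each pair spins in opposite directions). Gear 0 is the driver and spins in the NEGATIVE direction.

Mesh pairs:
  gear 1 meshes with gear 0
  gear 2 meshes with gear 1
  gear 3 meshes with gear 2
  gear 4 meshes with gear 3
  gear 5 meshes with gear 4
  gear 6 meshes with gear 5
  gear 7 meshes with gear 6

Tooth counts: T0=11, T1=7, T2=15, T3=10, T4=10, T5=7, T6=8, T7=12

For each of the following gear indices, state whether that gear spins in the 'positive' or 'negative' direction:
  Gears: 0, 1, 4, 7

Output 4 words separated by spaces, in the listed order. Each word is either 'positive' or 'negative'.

Answer: negative positive negative positive

Derivation:
Gear 0 (driver): negative (depth 0)
  gear 1: meshes with gear 0 -> depth 1 -> positive (opposite of gear 0)
  gear 2: meshes with gear 1 -> depth 2 -> negative (opposite of gear 1)
  gear 3: meshes with gear 2 -> depth 3 -> positive (opposite of gear 2)
  gear 4: meshes with gear 3 -> depth 4 -> negative (opposite of gear 3)
  gear 5: meshes with gear 4 -> depth 5 -> positive (opposite of gear 4)
  gear 6: meshes with gear 5 -> depth 6 -> negative (opposite of gear 5)
  gear 7: meshes with gear 6 -> depth 7 -> positive (opposite of gear 6)
Queried indices 0, 1, 4, 7 -> negative, positive, negative, positive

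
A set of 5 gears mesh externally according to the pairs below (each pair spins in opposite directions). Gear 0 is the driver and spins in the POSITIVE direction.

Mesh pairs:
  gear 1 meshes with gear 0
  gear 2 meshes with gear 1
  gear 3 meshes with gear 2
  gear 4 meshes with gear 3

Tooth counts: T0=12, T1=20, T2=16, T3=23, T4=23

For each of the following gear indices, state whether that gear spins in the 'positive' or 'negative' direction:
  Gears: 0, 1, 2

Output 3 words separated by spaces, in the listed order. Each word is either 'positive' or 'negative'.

Gear 0 (driver): positive (depth 0)
  gear 1: meshes with gear 0 -> depth 1 -> negative (opposite of gear 0)
  gear 2: meshes with gear 1 -> depth 2 -> positive (opposite of gear 1)
  gear 3: meshes with gear 2 -> depth 3 -> negative (opposite of gear 2)
  gear 4: meshes with gear 3 -> depth 4 -> positive (opposite of gear 3)
Queried indices 0, 1, 2 -> positive, negative, positive

Answer: positive negative positive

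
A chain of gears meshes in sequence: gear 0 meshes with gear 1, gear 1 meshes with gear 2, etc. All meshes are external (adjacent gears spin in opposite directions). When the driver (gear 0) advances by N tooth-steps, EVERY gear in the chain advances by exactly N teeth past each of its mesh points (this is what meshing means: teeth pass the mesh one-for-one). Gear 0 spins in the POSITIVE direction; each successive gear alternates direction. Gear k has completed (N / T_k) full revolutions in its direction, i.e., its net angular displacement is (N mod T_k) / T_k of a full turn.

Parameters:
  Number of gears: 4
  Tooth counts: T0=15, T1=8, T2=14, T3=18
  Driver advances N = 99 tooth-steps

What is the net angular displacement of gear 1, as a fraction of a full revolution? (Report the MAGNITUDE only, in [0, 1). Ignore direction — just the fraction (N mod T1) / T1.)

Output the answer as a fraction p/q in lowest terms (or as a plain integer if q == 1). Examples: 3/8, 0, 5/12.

Chain of 4 gears, tooth counts: [15, 8, 14, 18]
  gear 0: T0=15, direction=positive, advance = 99 mod 15 = 9 teeth = 9/15 turn
  gear 1: T1=8, direction=negative, advance = 99 mod 8 = 3 teeth = 3/8 turn
  gear 2: T2=14, direction=positive, advance = 99 mod 14 = 1 teeth = 1/14 turn
  gear 3: T3=18, direction=negative, advance = 99 mod 18 = 9 teeth = 9/18 turn
Gear 1: 99 mod 8 = 3
Fraction = 3 / 8 = 3/8 (gcd(3,8)=1) = 3/8

Answer: 3/8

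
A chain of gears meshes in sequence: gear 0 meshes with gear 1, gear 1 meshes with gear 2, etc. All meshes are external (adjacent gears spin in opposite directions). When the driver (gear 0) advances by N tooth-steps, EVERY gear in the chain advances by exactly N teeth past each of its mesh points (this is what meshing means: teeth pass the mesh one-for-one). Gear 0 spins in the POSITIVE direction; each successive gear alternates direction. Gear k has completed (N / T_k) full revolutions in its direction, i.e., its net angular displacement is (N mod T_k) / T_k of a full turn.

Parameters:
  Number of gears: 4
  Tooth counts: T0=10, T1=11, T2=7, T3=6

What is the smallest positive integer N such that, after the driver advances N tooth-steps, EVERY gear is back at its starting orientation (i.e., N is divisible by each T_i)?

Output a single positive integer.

Answer: 2310

Derivation:
Gear k returns to start when N is a multiple of T_k.
All gears at start simultaneously when N is a common multiple of [10, 11, 7, 6]; the smallest such N is lcm(10, 11, 7, 6).
Start: lcm = T0 = 10
Fold in T1=11: gcd(10, 11) = 1; lcm(10, 11) = 10 * 11 / 1 = 110 / 1 = 110
Fold in T2=7: gcd(110, 7) = 1; lcm(110, 7) = 110 * 7 / 1 = 770 / 1 = 770
Fold in T3=6: gcd(770, 6) = 2; lcm(770, 6) = 770 * 6 / 2 = 4620 / 2 = 2310
Full cycle length = 2310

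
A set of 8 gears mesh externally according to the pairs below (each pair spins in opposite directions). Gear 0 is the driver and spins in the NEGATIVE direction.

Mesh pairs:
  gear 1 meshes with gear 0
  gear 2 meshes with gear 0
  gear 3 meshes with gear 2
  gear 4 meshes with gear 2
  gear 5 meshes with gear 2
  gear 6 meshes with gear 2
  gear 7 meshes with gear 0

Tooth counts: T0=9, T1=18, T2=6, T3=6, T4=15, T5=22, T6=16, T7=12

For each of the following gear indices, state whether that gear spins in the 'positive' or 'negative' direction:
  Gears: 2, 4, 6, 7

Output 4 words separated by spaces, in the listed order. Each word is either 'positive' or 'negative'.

Gear 0 (driver): negative (depth 0)
  gear 1: meshes with gear 0 -> depth 1 -> positive (opposite of gear 0)
  gear 2: meshes with gear 0 -> depth 1 -> positive (opposite of gear 0)
  gear 3: meshes with gear 2 -> depth 2 -> negative (opposite of gear 2)
  gear 4: meshes with gear 2 -> depth 2 -> negative (opposite of gear 2)
  gear 5: meshes with gear 2 -> depth 2 -> negative (opposite of gear 2)
  gear 6: meshes with gear 2 -> depth 2 -> negative (opposite of gear 2)
  gear 7: meshes with gear 0 -> depth 1 -> positive (opposite of gear 0)
Queried indices 2, 4, 6, 7 -> positive, negative, negative, positive

Answer: positive negative negative positive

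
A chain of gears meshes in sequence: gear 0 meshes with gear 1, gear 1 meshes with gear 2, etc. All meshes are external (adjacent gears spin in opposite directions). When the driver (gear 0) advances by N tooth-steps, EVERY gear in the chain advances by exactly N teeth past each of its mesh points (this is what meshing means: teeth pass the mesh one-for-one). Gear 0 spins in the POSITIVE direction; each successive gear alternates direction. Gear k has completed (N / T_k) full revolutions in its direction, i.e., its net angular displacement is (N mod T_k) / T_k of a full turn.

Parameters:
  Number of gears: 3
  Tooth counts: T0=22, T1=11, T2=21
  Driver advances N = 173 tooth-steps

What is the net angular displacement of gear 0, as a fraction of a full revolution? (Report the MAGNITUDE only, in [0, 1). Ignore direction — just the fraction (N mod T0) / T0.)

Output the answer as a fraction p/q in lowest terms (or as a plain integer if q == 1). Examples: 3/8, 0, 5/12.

Answer: 19/22

Derivation:
Chain of 3 gears, tooth counts: [22, 11, 21]
  gear 0: T0=22, direction=positive, advance = 173 mod 22 = 19 teeth = 19/22 turn
  gear 1: T1=11, direction=negative, advance = 173 mod 11 = 8 teeth = 8/11 turn
  gear 2: T2=21, direction=positive, advance = 173 mod 21 = 5 teeth = 5/21 turn
Gear 0: 173 mod 22 = 19
Fraction = 19 / 22 = 19/22 (gcd(19,22)=1) = 19/22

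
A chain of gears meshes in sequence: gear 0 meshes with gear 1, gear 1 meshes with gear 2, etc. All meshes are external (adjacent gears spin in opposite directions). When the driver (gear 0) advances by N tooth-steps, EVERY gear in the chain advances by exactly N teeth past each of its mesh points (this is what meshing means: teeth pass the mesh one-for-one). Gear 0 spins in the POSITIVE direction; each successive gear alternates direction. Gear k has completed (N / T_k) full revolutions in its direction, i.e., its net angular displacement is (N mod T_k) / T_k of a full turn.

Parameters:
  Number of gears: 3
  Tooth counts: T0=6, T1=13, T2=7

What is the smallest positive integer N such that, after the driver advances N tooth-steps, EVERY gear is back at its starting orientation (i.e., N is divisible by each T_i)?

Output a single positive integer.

Answer: 546

Derivation:
Gear k returns to start when N is a multiple of T_k.
All gears at start simultaneously when N is a common multiple of [6, 13, 7]; the smallest such N is lcm(6, 13, 7).
Start: lcm = T0 = 6
Fold in T1=13: gcd(6, 13) = 1; lcm(6, 13) = 6 * 13 / 1 = 78 / 1 = 78
Fold in T2=7: gcd(78, 7) = 1; lcm(78, 7) = 78 * 7 / 1 = 546 / 1 = 546
Full cycle length = 546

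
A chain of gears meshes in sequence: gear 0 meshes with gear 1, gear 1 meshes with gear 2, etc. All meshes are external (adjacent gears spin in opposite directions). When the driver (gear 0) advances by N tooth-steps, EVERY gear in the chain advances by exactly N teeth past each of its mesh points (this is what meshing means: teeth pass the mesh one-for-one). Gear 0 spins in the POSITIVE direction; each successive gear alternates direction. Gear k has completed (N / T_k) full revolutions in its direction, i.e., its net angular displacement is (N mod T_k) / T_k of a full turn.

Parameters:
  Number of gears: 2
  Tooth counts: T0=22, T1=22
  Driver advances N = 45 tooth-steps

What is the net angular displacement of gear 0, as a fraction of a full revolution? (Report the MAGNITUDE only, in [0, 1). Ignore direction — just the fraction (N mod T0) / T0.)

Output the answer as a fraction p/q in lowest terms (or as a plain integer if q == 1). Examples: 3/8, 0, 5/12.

Answer: 1/22

Derivation:
Chain of 2 gears, tooth counts: [22, 22]
  gear 0: T0=22, direction=positive, advance = 45 mod 22 = 1 teeth = 1/22 turn
  gear 1: T1=22, direction=negative, advance = 45 mod 22 = 1 teeth = 1/22 turn
Gear 0: 45 mod 22 = 1
Fraction = 1 / 22 = 1/22 (gcd(1,22)=1) = 1/22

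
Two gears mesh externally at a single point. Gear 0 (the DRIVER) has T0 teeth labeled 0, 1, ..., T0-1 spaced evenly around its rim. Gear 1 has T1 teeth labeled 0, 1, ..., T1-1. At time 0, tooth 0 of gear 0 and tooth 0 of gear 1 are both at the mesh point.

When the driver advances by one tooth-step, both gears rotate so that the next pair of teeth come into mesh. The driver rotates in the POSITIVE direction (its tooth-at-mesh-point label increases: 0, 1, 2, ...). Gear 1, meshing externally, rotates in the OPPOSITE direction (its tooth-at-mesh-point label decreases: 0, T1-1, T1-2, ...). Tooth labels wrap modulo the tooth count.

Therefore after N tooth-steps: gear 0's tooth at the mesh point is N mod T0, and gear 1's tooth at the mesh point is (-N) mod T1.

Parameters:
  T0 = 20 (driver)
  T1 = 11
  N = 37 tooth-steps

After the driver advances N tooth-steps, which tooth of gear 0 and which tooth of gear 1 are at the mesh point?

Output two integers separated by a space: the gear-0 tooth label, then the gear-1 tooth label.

Gear 0 (driver, T0=20): tooth at mesh = N mod T0
  37 = 1 * 20 + 17, so 37 mod 20 = 17
  gear 0 tooth = 17
Gear 1 (driven, T1=11): tooth at mesh = (-N) mod T1
  37 = 3 * 11 + 4, so 37 mod 11 = 4
  (-37) mod 11 = (-4) mod 11 = 11 - 4 = 7
Mesh after 37 steps: gear-0 tooth 17 meets gear-1 tooth 7

Answer: 17 7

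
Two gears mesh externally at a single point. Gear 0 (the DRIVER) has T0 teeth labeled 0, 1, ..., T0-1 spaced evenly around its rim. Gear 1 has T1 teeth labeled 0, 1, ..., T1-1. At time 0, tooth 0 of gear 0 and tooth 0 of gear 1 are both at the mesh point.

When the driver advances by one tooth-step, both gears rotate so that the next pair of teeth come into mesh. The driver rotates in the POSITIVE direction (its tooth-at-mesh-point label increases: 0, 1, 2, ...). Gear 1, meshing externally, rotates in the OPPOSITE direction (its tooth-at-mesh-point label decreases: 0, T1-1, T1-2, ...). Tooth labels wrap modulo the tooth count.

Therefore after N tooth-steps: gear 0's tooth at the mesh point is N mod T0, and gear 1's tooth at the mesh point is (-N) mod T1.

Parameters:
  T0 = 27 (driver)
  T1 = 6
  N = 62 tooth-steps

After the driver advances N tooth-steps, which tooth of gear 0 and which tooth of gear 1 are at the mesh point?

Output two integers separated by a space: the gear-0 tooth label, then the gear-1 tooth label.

Gear 0 (driver, T0=27): tooth at mesh = N mod T0
  62 = 2 * 27 + 8, so 62 mod 27 = 8
  gear 0 tooth = 8
Gear 1 (driven, T1=6): tooth at mesh = (-N) mod T1
  62 = 10 * 6 + 2, so 62 mod 6 = 2
  (-62) mod 6 = (-2) mod 6 = 6 - 2 = 4
Mesh after 62 steps: gear-0 tooth 8 meets gear-1 tooth 4

Answer: 8 4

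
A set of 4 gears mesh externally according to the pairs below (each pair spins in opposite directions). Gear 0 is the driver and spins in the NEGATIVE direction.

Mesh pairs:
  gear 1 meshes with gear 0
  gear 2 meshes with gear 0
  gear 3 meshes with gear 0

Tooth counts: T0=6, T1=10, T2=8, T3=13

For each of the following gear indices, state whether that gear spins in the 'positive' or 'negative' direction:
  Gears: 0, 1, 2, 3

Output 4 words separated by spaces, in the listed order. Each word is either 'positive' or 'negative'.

Gear 0 (driver): negative (depth 0)
  gear 1: meshes with gear 0 -> depth 1 -> positive (opposite of gear 0)
  gear 2: meshes with gear 0 -> depth 1 -> positive (opposite of gear 0)
  gear 3: meshes with gear 0 -> depth 1 -> positive (opposite of gear 0)
Queried indices 0, 1, 2, 3 -> negative, positive, positive, positive

Answer: negative positive positive positive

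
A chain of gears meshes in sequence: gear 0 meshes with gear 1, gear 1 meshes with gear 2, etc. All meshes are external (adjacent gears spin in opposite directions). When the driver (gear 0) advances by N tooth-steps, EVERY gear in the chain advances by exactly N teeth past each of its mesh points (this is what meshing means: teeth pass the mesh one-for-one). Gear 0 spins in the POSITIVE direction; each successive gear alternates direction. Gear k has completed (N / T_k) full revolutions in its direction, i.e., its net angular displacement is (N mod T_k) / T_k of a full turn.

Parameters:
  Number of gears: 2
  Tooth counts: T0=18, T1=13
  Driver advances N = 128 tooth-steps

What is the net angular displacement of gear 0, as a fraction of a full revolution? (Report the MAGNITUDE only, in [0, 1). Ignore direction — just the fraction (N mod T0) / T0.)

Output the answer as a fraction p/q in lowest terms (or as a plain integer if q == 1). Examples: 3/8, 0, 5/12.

Chain of 2 gears, tooth counts: [18, 13]
  gear 0: T0=18, direction=positive, advance = 128 mod 18 = 2 teeth = 2/18 turn
  gear 1: T1=13, direction=negative, advance = 128 mod 13 = 11 teeth = 11/13 turn
Gear 0: 128 mod 18 = 2
Fraction = 2 / 18 = 1/9 (gcd(2,18)=2) = 1/9

Answer: 1/9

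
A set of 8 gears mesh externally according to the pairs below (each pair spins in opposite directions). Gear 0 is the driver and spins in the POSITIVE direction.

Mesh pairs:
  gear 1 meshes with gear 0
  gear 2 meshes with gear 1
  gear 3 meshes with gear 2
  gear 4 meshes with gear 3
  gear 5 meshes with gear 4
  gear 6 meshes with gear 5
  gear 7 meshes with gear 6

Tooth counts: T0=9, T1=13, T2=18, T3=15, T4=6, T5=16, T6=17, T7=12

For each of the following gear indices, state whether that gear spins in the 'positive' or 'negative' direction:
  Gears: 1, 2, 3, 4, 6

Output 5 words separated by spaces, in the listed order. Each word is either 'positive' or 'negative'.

Gear 0 (driver): positive (depth 0)
  gear 1: meshes with gear 0 -> depth 1 -> negative (opposite of gear 0)
  gear 2: meshes with gear 1 -> depth 2 -> positive (opposite of gear 1)
  gear 3: meshes with gear 2 -> depth 3 -> negative (opposite of gear 2)
  gear 4: meshes with gear 3 -> depth 4 -> positive (opposite of gear 3)
  gear 5: meshes with gear 4 -> depth 5 -> negative (opposite of gear 4)
  gear 6: meshes with gear 5 -> depth 6 -> positive (opposite of gear 5)
  gear 7: meshes with gear 6 -> depth 7 -> negative (opposite of gear 6)
Queried indices 1, 2, 3, 4, 6 -> negative, positive, negative, positive, positive

Answer: negative positive negative positive positive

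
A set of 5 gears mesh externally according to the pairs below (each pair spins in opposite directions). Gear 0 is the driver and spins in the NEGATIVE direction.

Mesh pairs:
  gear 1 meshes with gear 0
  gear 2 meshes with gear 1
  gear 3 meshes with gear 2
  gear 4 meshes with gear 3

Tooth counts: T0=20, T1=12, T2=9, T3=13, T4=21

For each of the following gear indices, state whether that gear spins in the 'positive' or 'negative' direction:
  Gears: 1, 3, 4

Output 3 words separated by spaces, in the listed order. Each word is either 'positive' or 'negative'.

Answer: positive positive negative

Derivation:
Gear 0 (driver): negative (depth 0)
  gear 1: meshes with gear 0 -> depth 1 -> positive (opposite of gear 0)
  gear 2: meshes with gear 1 -> depth 2 -> negative (opposite of gear 1)
  gear 3: meshes with gear 2 -> depth 3 -> positive (opposite of gear 2)
  gear 4: meshes with gear 3 -> depth 4 -> negative (opposite of gear 3)
Queried indices 1, 3, 4 -> positive, positive, negative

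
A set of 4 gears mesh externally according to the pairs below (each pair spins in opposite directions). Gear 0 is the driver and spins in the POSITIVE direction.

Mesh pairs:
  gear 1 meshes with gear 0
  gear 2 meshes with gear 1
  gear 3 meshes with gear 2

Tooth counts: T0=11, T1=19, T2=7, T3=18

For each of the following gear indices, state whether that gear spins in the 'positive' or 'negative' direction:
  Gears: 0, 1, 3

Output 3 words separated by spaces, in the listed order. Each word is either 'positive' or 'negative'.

Gear 0 (driver): positive (depth 0)
  gear 1: meshes with gear 0 -> depth 1 -> negative (opposite of gear 0)
  gear 2: meshes with gear 1 -> depth 2 -> positive (opposite of gear 1)
  gear 3: meshes with gear 2 -> depth 3 -> negative (opposite of gear 2)
Queried indices 0, 1, 3 -> positive, negative, negative

Answer: positive negative negative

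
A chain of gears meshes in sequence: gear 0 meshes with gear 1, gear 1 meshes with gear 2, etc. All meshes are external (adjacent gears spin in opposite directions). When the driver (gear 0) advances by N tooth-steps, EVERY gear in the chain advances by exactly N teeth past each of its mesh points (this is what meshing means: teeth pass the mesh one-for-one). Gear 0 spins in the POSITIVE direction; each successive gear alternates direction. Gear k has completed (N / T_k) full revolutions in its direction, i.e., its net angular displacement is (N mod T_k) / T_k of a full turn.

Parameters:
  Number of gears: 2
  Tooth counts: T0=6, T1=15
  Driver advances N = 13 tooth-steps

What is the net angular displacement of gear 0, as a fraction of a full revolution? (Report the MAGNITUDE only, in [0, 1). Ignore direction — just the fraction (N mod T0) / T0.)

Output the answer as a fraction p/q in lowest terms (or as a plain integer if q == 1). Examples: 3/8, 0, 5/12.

Chain of 2 gears, tooth counts: [6, 15]
  gear 0: T0=6, direction=positive, advance = 13 mod 6 = 1 teeth = 1/6 turn
  gear 1: T1=15, direction=negative, advance = 13 mod 15 = 13 teeth = 13/15 turn
Gear 0: 13 mod 6 = 1
Fraction = 1 / 6 = 1/6 (gcd(1,6)=1) = 1/6

Answer: 1/6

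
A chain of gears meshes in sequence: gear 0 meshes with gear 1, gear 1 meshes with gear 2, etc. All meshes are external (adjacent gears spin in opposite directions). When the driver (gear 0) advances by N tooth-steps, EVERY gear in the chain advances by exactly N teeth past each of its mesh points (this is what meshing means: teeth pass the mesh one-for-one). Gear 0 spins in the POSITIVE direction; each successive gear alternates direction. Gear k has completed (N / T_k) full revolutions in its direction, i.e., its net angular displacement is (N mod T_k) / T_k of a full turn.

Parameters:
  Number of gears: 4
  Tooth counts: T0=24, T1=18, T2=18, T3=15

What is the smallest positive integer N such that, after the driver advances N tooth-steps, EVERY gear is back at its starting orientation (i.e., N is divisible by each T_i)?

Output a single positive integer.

Gear k returns to start when N is a multiple of T_k.
All gears at start simultaneously when N is a common multiple of [24, 18, 18, 15]; the smallest such N is lcm(24, 18, 18, 15).
Start: lcm = T0 = 24
Fold in T1=18: gcd(24, 18) = 6; lcm(24, 18) = 24 * 18 / 6 = 432 / 6 = 72
Fold in T2=18: gcd(72, 18) = 18; lcm(72, 18) = 72 * 18 / 18 = 1296 / 18 = 72
Fold in T3=15: gcd(72, 15) = 3; lcm(72, 15) = 72 * 15 / 3 = 1080 / 3 = 360
Full cycle length = 360

Answer: 360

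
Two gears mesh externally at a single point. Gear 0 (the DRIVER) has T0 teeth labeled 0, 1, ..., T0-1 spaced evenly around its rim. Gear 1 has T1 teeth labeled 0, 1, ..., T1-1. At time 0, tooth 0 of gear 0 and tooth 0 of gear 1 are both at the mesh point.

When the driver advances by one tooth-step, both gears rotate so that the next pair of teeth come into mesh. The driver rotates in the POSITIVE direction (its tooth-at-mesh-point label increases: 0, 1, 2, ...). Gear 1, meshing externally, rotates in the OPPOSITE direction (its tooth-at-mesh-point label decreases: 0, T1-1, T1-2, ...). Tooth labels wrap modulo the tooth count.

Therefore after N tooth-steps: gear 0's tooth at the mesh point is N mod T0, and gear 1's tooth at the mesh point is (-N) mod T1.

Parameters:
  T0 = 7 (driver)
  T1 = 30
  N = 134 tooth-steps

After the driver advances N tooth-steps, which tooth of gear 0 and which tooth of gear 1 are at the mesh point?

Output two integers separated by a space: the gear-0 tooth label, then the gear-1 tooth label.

Gear 0 (driver, T0=7): tooth at mesh = N mod T0
  134 = 19 * 7 + 1, so 134 mod 7 = 1
  gear 0 tooth = 1
Gear 1 (driven, T1=30): tooth at mesh = (-N) mod T1
  134 = 4 * 30 + 14, so 134 mod 30 = 14
  (-134) mod 30 = (-14) mod 30 = 30 - 14 = 16
Mesh after 134 steps: gear-0 tooth 1 meets gear-1 tooth 16

Answer: 1 16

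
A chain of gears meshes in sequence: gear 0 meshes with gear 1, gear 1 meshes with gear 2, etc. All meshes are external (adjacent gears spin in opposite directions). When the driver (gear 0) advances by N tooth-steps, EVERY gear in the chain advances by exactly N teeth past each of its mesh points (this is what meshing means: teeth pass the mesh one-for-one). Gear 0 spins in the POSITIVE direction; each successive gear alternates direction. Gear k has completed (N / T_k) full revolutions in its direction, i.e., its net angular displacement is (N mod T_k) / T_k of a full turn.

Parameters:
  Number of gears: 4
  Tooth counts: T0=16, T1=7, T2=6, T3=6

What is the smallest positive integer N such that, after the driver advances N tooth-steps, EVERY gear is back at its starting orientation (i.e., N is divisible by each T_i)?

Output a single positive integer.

Answer: 336

Derivation:
Gear k returns to start when N is a multiple of T_k.
All gears at start simultaneously when N is a common multiple of [16, 7, 6, 6]; the smallest such N is lcm(16, 7, 6, 6).
Start: lcm = T0 = 16
Fold in T1=7: gcd(16, 7) = 1; lcm(16, 7) = 16 * 7 / 1 = 112 / 1 = 112
Fold in T2=6: gcd(112, 6) = 2; lcm(112, 6) = 112 * 6 / 2 = 672 / 2 = 336
Fold in T3=6: gcd(336, 6) = 6; lcm(336, 6) = 336 * 6 / 6 = 2016 / 6 = 336
Full cycle length = 336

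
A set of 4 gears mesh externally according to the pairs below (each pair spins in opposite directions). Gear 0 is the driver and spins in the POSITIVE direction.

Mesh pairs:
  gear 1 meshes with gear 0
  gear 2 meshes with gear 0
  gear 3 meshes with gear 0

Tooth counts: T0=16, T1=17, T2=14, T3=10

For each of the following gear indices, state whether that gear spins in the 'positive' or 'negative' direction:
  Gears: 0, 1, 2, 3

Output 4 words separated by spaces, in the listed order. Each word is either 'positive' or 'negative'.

Answer: positive negative negative negative

Derivation:
Gear 0 (driver): positive (depth 0)
  gear 1: meshes with gear 0 -> depth 1 -> negative (opposite of gear 0)
  gear 2: meshes with gear 0 -> depth 1 -> negative (opposite of gear 0)
  gear 3: meshes with gear 0 -> depth 1 -> negative (opposite of gear 0)
Queried indices 0, 1, 2, 3 -> positive, negative, negative, negative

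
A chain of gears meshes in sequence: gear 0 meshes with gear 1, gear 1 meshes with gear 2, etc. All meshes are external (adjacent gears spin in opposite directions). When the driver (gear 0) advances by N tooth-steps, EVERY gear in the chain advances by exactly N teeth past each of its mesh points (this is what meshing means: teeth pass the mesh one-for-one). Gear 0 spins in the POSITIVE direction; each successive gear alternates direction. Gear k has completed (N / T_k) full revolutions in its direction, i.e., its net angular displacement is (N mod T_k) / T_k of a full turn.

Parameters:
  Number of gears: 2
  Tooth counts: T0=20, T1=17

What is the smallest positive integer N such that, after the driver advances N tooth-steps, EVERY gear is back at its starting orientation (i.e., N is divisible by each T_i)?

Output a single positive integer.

Answer: 340

Derivation:
Gear k returns to start when N is a multiple of T_k.
All gears at start simultaneously when N is a common multiple of [20, 17]; the smallest such N is lcm(20, 17).
Start: lcm = T0 = 20
Fold in T1=17: gcd(20, 17) = 1; lcm(20, 17) = 20 * 17 / 1 = 340 / 1 = 340
Full cycle length = 340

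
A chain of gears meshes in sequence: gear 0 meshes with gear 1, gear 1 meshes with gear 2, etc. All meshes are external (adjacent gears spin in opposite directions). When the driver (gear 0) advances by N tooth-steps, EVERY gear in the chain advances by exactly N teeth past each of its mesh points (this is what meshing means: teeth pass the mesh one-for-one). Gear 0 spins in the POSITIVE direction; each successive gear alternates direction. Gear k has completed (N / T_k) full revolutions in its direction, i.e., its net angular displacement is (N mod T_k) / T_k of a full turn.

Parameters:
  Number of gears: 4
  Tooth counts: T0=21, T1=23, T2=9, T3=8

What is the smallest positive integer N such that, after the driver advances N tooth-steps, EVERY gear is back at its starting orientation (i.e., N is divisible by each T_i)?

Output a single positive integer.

Gear k returns to start when N is a multiple of T_k.
All gears at start simultaneously when N is a common multiple of [21, 23, 9, 8]; the smallest such N is lcm(21, 23, 9, 8).
Start: lcm = T0 = 21
Fold in T1=23: gcd(21, 23) = 1; lcm(21, 23) = 21 * 23 / 1 = 483 / 1 = 483
Fold in T2=9: gcd(483, 9) = 3; lcm(483, 9) = 483 * 9 / 3 = 4347 / 3 = 1449
Fold in T3=8: gcd(1449, 8) = 1; lcm(1449, 8) = 1449 * 8 / 1 = 11592 / 1 = 11592
Full cycle length = 11592

Answer: 11592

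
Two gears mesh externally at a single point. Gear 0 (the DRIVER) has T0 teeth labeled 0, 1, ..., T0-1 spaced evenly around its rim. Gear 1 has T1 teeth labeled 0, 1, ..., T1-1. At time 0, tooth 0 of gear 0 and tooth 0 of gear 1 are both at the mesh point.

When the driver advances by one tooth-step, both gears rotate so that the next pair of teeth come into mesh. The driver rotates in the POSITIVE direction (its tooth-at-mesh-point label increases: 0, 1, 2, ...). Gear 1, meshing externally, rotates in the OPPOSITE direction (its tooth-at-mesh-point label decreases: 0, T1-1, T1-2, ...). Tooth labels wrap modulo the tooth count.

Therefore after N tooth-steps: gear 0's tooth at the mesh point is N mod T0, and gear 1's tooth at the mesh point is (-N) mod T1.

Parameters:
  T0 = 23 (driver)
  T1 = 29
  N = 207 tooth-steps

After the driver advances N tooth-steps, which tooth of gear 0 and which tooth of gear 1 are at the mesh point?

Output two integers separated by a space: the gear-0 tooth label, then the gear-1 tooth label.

Answer: 0 25

Derivation:
Gear 0 (driver, T0=23): tooth at mesh = N mod T0
  207 = 9 * 23 + 0, so 207 mod 23 = 0
  gear 0 tooth = 0
Gear 1 (driven, T1=29): tooth at mesh = (-N) mod T1
  207 = 7 * 29 + 4, so 207 mod 29 = 4
  (-207) mod 29 = (-4) mod 29 = 29 - 4 = 25
Mesh after 207 steps: gear-0 tooth 0 meets gear-1 tooth 25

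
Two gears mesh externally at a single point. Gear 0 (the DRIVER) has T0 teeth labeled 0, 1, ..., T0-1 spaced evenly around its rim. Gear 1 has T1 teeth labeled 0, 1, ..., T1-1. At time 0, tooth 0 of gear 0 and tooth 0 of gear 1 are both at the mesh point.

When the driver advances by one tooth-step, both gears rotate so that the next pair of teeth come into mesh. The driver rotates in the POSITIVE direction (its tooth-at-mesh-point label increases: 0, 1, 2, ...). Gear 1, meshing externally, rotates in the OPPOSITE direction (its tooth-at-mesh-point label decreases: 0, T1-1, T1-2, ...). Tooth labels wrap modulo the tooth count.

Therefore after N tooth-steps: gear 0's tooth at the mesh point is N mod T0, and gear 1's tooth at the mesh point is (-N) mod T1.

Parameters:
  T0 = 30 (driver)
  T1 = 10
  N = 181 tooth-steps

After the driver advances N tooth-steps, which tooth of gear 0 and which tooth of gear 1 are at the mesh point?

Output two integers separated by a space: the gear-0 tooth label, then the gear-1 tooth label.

Answer: 1 9

Derivation:
Gear 0 (driver, T0=30): tooth at mesh = N mod T0
  181 = 6 * 30 + 1, so 181 mod 30 = 1
  gear 0 tooth = 1
Gear 1 (driven, T1=10): tooth at mesh = (-N) mod T1
  181 = 18 * 10 + 1, so 181 mod 10 = 1
  (-181) mod 10 = (-1) mod 10 = 10 - 1 = 9
Mesh after 181 steps: gear-0 tooth 1 meets gear-1 tooth 9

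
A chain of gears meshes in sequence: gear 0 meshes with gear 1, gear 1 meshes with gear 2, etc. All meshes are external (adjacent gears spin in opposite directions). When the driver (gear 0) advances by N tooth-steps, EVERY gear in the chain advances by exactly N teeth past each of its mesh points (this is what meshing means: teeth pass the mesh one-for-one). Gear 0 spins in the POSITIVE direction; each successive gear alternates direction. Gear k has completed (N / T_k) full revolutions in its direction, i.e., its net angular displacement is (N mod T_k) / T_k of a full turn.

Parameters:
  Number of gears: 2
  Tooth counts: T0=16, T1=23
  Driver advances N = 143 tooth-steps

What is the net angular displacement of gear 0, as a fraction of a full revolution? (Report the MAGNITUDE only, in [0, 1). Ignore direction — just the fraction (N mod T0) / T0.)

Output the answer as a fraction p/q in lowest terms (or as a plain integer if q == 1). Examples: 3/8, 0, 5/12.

Chain of 2 gears, tooth counts: [16, 23]
  gear 0: T0=16, direction=positive, advance = 143 mod 16 = 15 teeth = 15/16 turn
  gear 1: T1=23, direction=negative, advance = 143 mod 23 = 5 teeth = 5/23 turn
Gear 0: 143 mod 16 = 15
Fraction = 15 / 16 = 15/16 (gcd(15,16)=1) = 15/16

Answer: 15/16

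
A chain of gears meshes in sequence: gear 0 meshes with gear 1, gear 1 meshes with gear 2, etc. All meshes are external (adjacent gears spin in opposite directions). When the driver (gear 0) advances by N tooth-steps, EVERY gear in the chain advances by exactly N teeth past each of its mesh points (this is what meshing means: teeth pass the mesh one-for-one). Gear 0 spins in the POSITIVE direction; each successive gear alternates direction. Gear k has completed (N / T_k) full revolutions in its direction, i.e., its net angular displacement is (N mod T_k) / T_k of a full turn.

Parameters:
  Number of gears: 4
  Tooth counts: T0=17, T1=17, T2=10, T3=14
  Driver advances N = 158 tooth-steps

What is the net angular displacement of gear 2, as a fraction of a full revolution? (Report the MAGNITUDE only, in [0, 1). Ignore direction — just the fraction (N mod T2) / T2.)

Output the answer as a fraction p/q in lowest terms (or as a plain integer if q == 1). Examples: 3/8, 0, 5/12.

Chain of 4 gears, tooth counts: [17, 17, 10, 14]
  gear 0: T0=17, direction=positive, advance = 158 mod 17 = 5 teeth = 5/17 turn
  gear 1: T1=17, direction=negative, advance = 158 mod 17 = 5 teeth = 5/17 turn
  gear 2: T2=10, direction=positive, advance = 158 mod 10 = 8 teeth = 8/10 turn
  gear 3: T3=14, direction=negative, advance = 158 mod 14 = 4 teeth = 4/14 turn
Gear 2: 158 mod 10 = 8
Fraction = 8 / 10 = 4/5 (gcd(8,10)=2) = 4/5

Answer: 4/5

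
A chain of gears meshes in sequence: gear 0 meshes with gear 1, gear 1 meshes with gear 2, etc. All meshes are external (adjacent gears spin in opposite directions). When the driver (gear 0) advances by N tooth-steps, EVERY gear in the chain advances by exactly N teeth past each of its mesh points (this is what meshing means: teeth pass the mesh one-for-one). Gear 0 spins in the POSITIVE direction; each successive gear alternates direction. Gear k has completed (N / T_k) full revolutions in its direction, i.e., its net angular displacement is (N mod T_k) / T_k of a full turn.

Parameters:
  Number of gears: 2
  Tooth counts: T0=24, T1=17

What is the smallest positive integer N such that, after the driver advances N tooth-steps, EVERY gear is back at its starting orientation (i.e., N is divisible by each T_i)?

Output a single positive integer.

Answer: 408

Derivation:
Gear k returns to start when N is a multiple of T_k.
All gears at start simultaneously when N is a common multiple of [24, 17]; the smallest such N is lcm(24, 17).
Start: lcm = T0 = 24
Fold in T1=17: gcd(24, 17) = 1; lcm(24, 17) = 24 * 17 / 1 = 408 / 1 = 408
Full cycle length = 408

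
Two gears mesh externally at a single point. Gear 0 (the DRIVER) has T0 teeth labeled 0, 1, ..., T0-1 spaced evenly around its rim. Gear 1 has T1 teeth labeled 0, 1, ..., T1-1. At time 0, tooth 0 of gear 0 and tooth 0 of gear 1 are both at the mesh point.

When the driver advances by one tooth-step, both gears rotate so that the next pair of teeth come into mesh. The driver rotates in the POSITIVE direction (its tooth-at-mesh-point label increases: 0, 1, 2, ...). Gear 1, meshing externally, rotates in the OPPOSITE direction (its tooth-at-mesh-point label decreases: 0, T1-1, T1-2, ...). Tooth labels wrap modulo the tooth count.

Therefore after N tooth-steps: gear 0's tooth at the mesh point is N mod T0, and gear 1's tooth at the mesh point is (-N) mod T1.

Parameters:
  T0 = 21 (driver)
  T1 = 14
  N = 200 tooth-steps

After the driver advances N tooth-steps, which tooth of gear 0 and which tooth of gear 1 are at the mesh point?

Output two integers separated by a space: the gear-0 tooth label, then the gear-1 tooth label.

Gear 0 (driver, T0=21): tooth at mesh = N mod T0
  200 = 9 * 21 + 11, so 200 mod 21 = 11
  gear 0 tooth = 11
Gear 1 (driven, T1=14): tooth at mesh = (-N) mod T1
  200 = 14 * 14 + 4, so 200 mod 14 = 4
  (-200) mod 14 = (-4) mod 14 = 14 - 4 = 10
Mesh after 200 steps: gear-0 tooth 11 meets gear-1 tooth 10

Answer: 11 10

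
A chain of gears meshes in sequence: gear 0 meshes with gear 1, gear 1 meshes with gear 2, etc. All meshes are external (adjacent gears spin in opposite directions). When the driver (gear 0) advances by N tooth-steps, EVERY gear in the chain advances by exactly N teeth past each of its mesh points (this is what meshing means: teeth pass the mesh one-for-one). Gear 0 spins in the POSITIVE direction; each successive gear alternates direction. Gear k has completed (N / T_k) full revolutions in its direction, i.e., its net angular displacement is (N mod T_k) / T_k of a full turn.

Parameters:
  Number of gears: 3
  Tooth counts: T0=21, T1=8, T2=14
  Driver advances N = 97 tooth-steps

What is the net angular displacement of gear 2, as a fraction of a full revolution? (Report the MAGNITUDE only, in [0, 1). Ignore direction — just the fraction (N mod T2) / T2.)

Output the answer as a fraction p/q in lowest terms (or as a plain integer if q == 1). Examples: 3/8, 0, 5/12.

Chain of 3 gears, tooth counts: [21, 8, 14]
  gear 0: T0=21, direction=positive, advance = 97 mod 21 = 13 teeth = 13/21 turn
  gear 1: T1=8, direction=negative, advance = 97 mod 8 = 1 teeth = 1/8 turn
  gear 2: T2=14, direction=positive, advance = 97 mod 14 = 13 teeth = 13/14 turn
Gear 2: 97 mod 14 = 13
Fraction = 13 / 14 = 13/14 (gcd(13,14)=1) = 13/14

Answer: 13/14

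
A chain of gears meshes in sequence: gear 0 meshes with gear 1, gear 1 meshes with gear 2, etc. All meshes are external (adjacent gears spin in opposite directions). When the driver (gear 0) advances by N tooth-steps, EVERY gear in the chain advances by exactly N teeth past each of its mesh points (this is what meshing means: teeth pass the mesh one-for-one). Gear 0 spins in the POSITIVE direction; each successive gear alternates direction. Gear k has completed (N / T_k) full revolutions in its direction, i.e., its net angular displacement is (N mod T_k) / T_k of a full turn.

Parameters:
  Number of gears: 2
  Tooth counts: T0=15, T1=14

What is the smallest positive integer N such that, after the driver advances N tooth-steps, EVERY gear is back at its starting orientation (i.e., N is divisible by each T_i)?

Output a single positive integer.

Gear k returns to start when N is a multiple of T_k.
All gears at start simultaneously when N is a common multiple of [15, 14]; the smallest such N is lcm(15, 14).
Start: lcm = T0 = 15
Fold in T1=14: gcd(15, 14) = 1; lcm(15, 14) = 15 * 14 / 1 = 210 / 1 = 210
Full cycle length = 210

Answer: 210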